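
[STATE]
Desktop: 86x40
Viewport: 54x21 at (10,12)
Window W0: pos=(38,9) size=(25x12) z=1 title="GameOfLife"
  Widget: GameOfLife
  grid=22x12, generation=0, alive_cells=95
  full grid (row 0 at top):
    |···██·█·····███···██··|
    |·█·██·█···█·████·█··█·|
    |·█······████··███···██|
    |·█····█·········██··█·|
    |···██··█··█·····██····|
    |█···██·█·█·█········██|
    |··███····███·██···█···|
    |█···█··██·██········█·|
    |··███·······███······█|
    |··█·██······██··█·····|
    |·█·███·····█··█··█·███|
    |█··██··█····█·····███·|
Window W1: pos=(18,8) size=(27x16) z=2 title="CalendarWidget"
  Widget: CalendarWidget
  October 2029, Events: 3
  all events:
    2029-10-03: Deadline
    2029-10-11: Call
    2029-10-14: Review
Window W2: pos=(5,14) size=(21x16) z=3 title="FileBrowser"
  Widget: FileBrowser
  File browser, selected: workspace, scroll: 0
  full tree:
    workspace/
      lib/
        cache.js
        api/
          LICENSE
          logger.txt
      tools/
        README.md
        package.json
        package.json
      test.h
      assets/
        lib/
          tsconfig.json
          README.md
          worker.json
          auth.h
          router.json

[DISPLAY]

        ┃Mo Tu We Th Fr Sa Su     ┃                 ┃ 
        ┃ 1  2  3*  4  5  6  7    ┃··████··███···██ ┃ 
━━━━━━━━━━━━━━━┓0 11* 12 13 14*   ┃█·········██··█· ┃ 
eBrowser       ┃7 18 19 20 21     ┃·█··█·····██···· ┃ 
───────────────┨4 25 26 27 28     ┃·█·█·█········██ ┃ 
] workspace/   ┃1                 ┃···███·██···█··· ┃ 
[+] lib/       ┃                  ┃·██·██········█· ┃ 
[+] tools/     ┃                  ┃······███······█ ┃ 
test.h         ┃                  ┃━━━━━━━━━━━━━━━━━┛ 
[+] assets/    ┃                  ┃                   
               ┃                  ┃                   
               ┃━━━━━━━━━━━━━━━━━━┛                   
               ┃                                      
               ┃                                      
               ┃                                      
               ┃                                      
               ┃                                      
━━━━━━━━━━━━━━━┛                                      
                                                      
                                                      
                                                      


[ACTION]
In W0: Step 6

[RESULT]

        ┃Mo Tu We Th Fr Sa Su     ┃                 ┃ 
        ┃ 1  2  3*  4  5  6  7    ┃················ ┃ 
━━━━━━━━━━━━━━━┓0 11* 12 13 14*   ┃·███··██········ ┃ 
eBrowser       ┃7 18 19 20 21     ┃████··██········ ┃ 
───────────────┨4 25 26 27 28     ┃█··········█···· ┃ 
] workspace/   ┃1                 ┃█··········█···· ┃ 
[+] lib/       ┃                  ┃█··············· ┃ 
[+] tools/     ┃                  ┃█··············· ┃ 
test.h         ┃                  ┃━━━━━━━━━━━━━━━━━┛ 
[+] assets/    ┃                  ┃                   
               ┃                  ┃                   
               ┃━━━━━━━━━━━━━━━━━━┛                   
               ┃                                      
               ┃                                      
               ┃                                      
               ┃                                      
               ┃                                      
━━━━━━━━━━━━━━━┛                                      
                                                      
                                                      
                                                      


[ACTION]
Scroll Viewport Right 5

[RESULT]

   ┃Mo Tu We Th Fr Sa Su     ┃                 ┃      
   ┃ 1  2  3*  4  5  6  7    ┃················ ┃      
━━━━━━━━━━┓0 11* 12 13 14*   ┃·███··██········ ┃      
ser       ┃7 18 19 20 21     ┃████··██········ ┃      
──────────┨4 25 26 27 28     ┃█··········█···· ┃      
kspace/   ┃1                 ┃█··········█···· ┃      
ib/       ┃                  ┃█··············· ┃      
ools/     ┃                  ┃█··············· ┃      
h         ┃                  ┃━━━━━━━━━━━━━━━━━┛      
ssets/    ┃                  ┃                        
          ┃                  ┃                        
          ┃━━━━━━━━━━━━━━━━━━┛                        
          ┃                                           
          ┃                                           
          ┃                                           
          ┃                                           
          ┃                                           
━━━━━━━━━━┛                                           
                                                      
                                                      
                                                      


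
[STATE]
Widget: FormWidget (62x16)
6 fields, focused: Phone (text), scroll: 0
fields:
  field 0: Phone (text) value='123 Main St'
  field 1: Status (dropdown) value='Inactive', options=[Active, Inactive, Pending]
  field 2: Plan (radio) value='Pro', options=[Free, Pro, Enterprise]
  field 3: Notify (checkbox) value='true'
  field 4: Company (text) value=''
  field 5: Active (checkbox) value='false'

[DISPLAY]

> Phone:      [123 Main St                                   ]
  Status:     [Inactive                                     ▼]
  Plan:       ( ) Free  (●) Pro  ( ) Enterprise               
  Notify:     [x]                                             
  Company:    [                                              ]
  Active:     [ ]                                             
                                                              
                                                              
                                                              
                                                              
                                                              
                                                              
                                                              
                                                              
                                                              
                                                              


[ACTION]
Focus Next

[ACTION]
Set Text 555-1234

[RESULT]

  Phone:      [123 Main St                                   ]
> Status:     [Inactive                                     ▼]
  Plan:       ( ) Free  (●) Pro  ( ) Enterprise               
  Notify:     [x]                                             
  Company:    [                                              ]
  Active:     [ ]                                             
                                                              
                                                              
                                                              
                                                              
                                                              
                                                              
                                                              
                                                              
                                                              
                                                              


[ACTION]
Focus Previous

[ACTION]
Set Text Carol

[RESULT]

> Phone:      [Carol                                         ]
  Status:     [Inactive                                     ▼]
  Plan:       ( ) Free  (●) Pro  ( ) Enterprise               
  Notify:     [x]                                             
  Company:    [                                              ]
  Active:     [ ]                                             
                                                              
                                                              
                                                              
                                                              
                                                              
                                                              
                                                              
                                                              
                                                              
                                                              


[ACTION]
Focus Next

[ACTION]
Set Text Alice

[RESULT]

  Phone:      [Carol                                         ]
> Status:     [Inactive                                     ▼]
  Plan:       ( ) Free  (●) Pro  ( ) Enterprise               
  Notify:     [x]                                             
  Company:    [                                              ]
  Active:     [ ]                                             
                                                              
                                                              
                                                              
                                                              
                                                              
                                                              
                                                              
                                                              
                                                              
                                                              


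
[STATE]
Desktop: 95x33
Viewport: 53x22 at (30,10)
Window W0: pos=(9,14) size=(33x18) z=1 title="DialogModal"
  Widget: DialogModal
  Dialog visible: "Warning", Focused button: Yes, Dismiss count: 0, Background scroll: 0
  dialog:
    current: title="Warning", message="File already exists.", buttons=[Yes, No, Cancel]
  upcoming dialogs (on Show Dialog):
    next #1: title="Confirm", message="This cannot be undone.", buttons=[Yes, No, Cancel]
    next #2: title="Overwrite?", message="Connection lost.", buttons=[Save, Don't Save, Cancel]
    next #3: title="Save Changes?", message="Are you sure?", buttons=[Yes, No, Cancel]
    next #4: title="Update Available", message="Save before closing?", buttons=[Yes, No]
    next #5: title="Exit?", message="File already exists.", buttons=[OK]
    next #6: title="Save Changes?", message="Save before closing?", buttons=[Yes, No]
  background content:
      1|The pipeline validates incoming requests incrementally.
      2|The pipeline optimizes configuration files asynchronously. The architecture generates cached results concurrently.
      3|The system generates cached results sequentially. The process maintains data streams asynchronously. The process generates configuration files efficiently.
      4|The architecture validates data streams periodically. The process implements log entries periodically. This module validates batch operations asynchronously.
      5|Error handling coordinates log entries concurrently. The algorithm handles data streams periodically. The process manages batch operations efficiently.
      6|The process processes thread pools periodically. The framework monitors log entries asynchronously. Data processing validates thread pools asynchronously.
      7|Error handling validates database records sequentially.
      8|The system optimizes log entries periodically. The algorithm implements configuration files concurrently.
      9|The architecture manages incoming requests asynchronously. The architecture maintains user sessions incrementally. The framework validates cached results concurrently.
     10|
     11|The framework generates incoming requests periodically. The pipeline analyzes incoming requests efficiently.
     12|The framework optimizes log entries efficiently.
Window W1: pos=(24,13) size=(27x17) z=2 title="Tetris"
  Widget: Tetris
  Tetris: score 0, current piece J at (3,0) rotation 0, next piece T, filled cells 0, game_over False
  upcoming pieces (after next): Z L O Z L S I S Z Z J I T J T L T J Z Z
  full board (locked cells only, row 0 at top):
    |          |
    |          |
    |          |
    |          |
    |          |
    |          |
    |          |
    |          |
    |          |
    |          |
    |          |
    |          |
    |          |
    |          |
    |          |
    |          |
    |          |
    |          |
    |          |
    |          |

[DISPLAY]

                                                     
                                                     
                                                     
━━━━━━━━━━━━━━━━━━━━┓                                
is                  ┃                                
────────────────────┨                                
     │Next:         ┃                                
     │ ▒            ┃                                
     │▒▒▒           ┃                                
     │              ┃                                
     │              ┃                                
     │              ┃                                
     │Score:        ┃                                
     │0             ┃                                
     │              ┃                                
     │              ┃                                
     │              ┃                                
     │              ┃                                
     │              ┃                                
━━━━━━━━━━━━━━━━━━━━┛                                
           ┃                                         
━━━━━━━━━━━┛                                         


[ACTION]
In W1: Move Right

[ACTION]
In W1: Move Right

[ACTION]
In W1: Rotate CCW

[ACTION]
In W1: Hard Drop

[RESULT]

                                                     
                                                     
                                                     
━━━━━━━━━━━━━━━━━━━━┓                                
is                  ┃                                
────────────────────┨                                
     │Next:         ┃                                
     │▓▓            ┃                                
     │ ▓▓           ┃                                
     │              ┃                                
     │              ┃                                
     │              ┃                                
     │Score:        ┃                                
     │0             ┃                                
     │              ┃                                
     │              ┃                                
 █   │              ┃                                
 █   │              ┃                                
██   │              ┃                                
━━━━━━━━━━━━━━━━━━━━┛                                
           ┃                                         
━━━━━━━━━━━┛                                         


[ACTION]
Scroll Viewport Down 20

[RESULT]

                                                     
                                                     
━━━━━━━━━━━━━━━━━━━━┓                                
is                  ┃                                
────────────────────┨                                
     │Next:         ┃                                
     │▓▓            ┃                                
     │ ▓▓           ┃                                
     │              ┃                                
     │              ┃                                
     │              ┃                                
     │Score:        ┃                                
     │0             ┃                                
     │              ┃                                
     │              ┃                                
 █   │              ┃                                
 █   │              ┃                                
██   │              ┃                                
━━━━━━━━━━━━━━━━━━━━┛                                
           ┃                                         
━━━━━━━━━━━┛                                         
                                                     


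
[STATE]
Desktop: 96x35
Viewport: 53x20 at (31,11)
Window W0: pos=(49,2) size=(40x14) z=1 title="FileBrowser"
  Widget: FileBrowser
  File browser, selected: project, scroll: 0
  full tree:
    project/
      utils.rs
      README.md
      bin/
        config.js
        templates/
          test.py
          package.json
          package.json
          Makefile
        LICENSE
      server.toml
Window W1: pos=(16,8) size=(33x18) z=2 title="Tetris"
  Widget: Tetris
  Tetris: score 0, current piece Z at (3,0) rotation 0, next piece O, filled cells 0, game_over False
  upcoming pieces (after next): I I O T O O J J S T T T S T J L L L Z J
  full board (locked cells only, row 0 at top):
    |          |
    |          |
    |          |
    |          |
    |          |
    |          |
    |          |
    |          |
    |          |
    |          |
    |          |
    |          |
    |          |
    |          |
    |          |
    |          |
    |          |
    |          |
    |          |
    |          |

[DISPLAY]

t:               ┃┃                                  
                 ┃┃                                  
                 ┃┃                                  
                 ┃┃                                  
                 ┃┗━━━━━━━━━━━━━━━━━━━━━━━━━━━━━━━━━━
                 ┃                                   
re:              ┃                                   
                 ┃                                   
                 ┃                                   
                 ┃                                   
                 ┃                                   
                 ┃                                   
                 ┃                                   
                 ┃                                   
━━━━━━━━━━━━━━━━━┛                                   
                                                     
                                                     
                                                     
                                                     
                                                     


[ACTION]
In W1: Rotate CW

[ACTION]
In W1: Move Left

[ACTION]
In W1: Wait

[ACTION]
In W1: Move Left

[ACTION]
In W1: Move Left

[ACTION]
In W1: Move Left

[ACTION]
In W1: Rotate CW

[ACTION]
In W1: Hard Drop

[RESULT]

t:               ┃┃                                  
█                ┃┃                                  
                 ┃┃                                  
                 ┃┃                                  
                 ┃┗━━━━━━━━━━━━━━━━━━━━━━━━━━━━━━━━━━
                 ┃                                   
re:              ┃                                   
                 ┃                                   
                 ┃                                   
                 ┃                                   
                 ┃                                   
                 ┃                                   
                 ┃                                   
                 ┃                                   
━━━━━━━━━━━━━━━━━┛                                   
                                                     
                                                     
                                                     
                                                     
                                                     


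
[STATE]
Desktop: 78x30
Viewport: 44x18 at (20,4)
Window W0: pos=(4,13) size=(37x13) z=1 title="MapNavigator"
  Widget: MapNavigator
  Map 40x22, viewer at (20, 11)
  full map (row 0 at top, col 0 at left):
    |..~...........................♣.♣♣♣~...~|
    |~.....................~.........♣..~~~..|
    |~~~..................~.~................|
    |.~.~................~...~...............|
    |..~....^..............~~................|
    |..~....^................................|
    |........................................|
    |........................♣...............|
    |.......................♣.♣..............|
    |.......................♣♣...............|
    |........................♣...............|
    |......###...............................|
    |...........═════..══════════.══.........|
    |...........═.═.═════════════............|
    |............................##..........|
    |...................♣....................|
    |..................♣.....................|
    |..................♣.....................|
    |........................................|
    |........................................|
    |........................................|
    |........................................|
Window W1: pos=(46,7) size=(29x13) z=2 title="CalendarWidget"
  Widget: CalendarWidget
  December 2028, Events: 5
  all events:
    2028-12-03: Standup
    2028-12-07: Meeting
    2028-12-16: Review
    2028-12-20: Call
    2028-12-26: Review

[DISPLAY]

                                            
                                            
                                            
                          ┏━━━━━━━━━━━━━━━━━
                          ┃ CalendarWidget  
                          ┠─────────────────
                          ┃       December 2
                          ┃Mo Tu We Th Fr Sa
                          ┃             1  2
━━━━━━━━━━━━━━━━━━━━┓     ┃ 4  5  6  7*  8  
                    ┃     ┃11 12 13 14 15 16
────────────────────┨     ┃18 19 20* 21 22 2
......♣.............┃     ┃25 26* 27 28 29 3
.....♣.♣............┃     ┃                 
.....♣♣.............┃     ┃                 
......♣.............┃     ┗━━━━━━━━━━━━━━━━━
..@.................┃                       
══════════.══.......┃                       


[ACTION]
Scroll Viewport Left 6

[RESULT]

                                            
                                            
                                            
                                ┏━━━━━━━━━━━
                                ┃ CalendarWi
                                ┠───────────
                                ┃       Dece
                                ┃Mo Tu We Th
                                ┃           
━━━━━━━━━━━━━━━━━━━━━━━━━━┓     ┃ 4  5  6  7
ator                      ┃     ┃11 12 13 14
──────────────────────────┨     ┃18 19 20* 2
............♣.............┃     ┃25 26* 27 2
...........♣.♣............┃     ┃           
...........♣♣.............┃     ┃           
............♣.............┃     ┗━━━━━━━━━━━
........@.................┃                 
════..══════════.══.......┃                 


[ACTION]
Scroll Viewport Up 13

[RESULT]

                                            
                                            
                                            
                                            
                                            
                                            
                                            
                                ┏━━━━━━━━━━━
                                ┃ CalendarWi
                                ┠───────────
                                ┃       Dece
                                ┃Mo Tu We Th
                                ┃           
━━━━━━━━━━━━━━━━━━━━━━━━━━┓     ┃ 4  5  6  7
ator                      ┃     ┃11 12 13 14
──────────────────────────┨     ┃18 19 20* 2
............♣.............┃     ┃25 26* 27 2
...........♣.♣............┃     ┃           


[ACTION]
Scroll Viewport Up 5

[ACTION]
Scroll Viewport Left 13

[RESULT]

                                            
                                            
                                            
                                            
                                            
                                            
                                            
                                            
                                            
                                            
                                            
                                            
                                            
   ┏━━━━━━━━━━━━━━━━━━━━━━━━━━━━━━━━━━━┓    
   ┃ MapNavigator                      ┃    
   ┠───────────────────────────────────┨    
   ┃.....................♣.............┃    
   ┃....................♣.♣............┃    


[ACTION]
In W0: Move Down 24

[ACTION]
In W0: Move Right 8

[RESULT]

                                            
                                            
                                            
                                            
                                            
                                            
                                            
                                            
                                            
                                            
                                            
                                            
                                            
   ┏━━━━━━━━━━━━━━━━━━━━━━━━━━━━━━━━━━━┓    
   ┃ MapNavigator                      ┃    
   ┠───────────────────────────────────┨    
   ┃.......♣.....................      ┃    
   ┃.............................      ┃    


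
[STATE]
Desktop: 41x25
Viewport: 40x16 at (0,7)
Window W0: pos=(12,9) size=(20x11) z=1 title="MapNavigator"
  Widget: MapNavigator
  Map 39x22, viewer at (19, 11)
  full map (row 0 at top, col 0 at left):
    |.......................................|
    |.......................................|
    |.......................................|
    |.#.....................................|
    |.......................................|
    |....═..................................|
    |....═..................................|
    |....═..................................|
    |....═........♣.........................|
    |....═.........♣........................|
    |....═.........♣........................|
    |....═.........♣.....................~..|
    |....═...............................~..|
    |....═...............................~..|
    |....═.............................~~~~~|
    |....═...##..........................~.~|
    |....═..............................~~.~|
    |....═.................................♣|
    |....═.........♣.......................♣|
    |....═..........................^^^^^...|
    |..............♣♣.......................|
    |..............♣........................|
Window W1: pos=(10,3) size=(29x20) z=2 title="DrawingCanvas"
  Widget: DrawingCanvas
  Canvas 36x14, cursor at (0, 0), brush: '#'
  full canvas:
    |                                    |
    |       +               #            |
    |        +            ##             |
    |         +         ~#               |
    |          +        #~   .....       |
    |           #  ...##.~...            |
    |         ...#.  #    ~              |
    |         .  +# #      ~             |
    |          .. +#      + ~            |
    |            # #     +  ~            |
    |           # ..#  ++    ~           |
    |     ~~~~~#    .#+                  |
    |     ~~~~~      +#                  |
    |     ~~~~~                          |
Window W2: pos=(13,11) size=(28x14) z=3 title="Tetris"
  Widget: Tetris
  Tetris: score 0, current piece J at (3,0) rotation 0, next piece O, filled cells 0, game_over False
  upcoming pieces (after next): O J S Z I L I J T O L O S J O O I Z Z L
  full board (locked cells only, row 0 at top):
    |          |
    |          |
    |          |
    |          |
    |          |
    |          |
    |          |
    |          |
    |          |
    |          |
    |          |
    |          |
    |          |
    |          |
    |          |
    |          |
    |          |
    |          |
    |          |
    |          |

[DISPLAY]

          ┃       +               #   ┃ 
          ┃        +            ##    ┃ 
          ┃         +         ~#      ┃ 
          ┃          +        #~   ...┃ 
          ┃  ┏━━━━━━━━━━━━━━━━━━━━━━━━━━
          ┃  ┃ Tetris                   
          ┃  ┠──────────────────────────
          ┃  ┃          │Next:          
          ┃  ┃          │▓▓             
          ┃  ┃          │▓▓             
          ┃  ┃          │               
          ┃  ┃          │               
          ┃  ┃          │               
          ┃  ┃          │Score:         
          ┃  ┃          │0              
          ┗━━┃          │               


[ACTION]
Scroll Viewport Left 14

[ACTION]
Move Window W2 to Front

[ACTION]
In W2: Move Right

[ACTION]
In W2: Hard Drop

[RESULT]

          ┃       +               #   ┃ 
          ┃        +            ##    ┃ 
          ┃         +         ~#      ┃ 
          ┃          +        #~   ...┃ 
          ┃  ┏━━━━━━━━━━━━━━━━━━━━━━━━━━
          ┃  ┃ Tetris                   
          ┃  ┠──────────────────────────
          ┃  ┃          │Next:          
          ┃  ┃          │▓▓             
          ┃  ┃          │▓▓             
          ┃  ┃          │               
          ┃  ┃          │               
          ┃  ┃          │               
          ┃  ┃          │Score:         
          ┃  ┃          │0              
          ┗━━┃    █     │               


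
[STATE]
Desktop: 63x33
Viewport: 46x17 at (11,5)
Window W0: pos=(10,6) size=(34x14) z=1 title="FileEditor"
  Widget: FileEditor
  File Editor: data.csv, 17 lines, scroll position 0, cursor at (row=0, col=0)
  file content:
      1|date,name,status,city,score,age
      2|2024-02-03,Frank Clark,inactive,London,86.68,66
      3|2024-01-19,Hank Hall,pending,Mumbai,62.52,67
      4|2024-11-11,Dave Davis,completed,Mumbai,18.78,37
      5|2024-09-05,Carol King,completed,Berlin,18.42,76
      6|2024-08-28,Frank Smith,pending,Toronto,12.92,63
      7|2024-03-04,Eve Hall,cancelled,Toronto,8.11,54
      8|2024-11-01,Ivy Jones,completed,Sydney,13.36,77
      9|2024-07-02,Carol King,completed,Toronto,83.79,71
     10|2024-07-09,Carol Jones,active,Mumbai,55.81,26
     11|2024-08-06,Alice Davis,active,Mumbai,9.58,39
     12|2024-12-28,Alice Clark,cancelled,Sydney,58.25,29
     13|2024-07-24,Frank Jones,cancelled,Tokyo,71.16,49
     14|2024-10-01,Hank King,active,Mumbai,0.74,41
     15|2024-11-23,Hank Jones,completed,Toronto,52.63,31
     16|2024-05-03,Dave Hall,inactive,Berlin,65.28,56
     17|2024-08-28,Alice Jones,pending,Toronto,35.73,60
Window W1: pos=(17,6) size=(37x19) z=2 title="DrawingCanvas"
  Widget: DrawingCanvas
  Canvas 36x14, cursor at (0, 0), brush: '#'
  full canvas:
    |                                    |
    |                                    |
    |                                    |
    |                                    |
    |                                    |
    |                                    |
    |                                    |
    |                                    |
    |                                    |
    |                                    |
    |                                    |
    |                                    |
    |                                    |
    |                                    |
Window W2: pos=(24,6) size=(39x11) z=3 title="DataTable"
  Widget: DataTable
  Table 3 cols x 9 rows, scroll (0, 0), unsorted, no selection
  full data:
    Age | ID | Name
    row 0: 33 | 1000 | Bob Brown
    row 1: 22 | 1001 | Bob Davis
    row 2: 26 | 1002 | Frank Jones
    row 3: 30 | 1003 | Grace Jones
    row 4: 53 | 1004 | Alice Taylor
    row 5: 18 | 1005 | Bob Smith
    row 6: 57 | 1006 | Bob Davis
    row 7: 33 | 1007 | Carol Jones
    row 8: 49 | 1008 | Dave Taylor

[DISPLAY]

                                              
━━━━━━┏━━━━━━┏━━━━━━━━━━━━━━━━━━━━━━━━━━━━━━━━
 FileE┃ Drawi┃ DataTable                      
──────┠──────┠────────────────────────────────
█ate,n┃+     ┃Age│ID  │Name                   
2024-0┃      ┃───┼────┼────────────           
2024-0┃      ┃33 │1000│Bob Brown              
2024-1┃      ┃22 │1001│Bob Davis              
2024-0┃      ┃26 │1002│Frank Jones            
2024-0┃      ┃30 │1003│Grace Jones            
2024-0┃      ┃53 │1004│Alice Taylor           
2024-1┃      ┗━━━━━━━━━━━━━━━━━━━━━━━━━━━━━━━━
2024-0┃                                   ┃   
2024-0┃                                   ┃   
━━━━━━┃                                   ┃   
      ┃                                   ┃   
      ┃                                   ┃   


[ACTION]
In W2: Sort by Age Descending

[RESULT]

                                              
━━━━━━┏━━━━━━┏━━━━━━━━━━━━━━━━━━━━━━━━━━━━━━━━
 FileE┃ Drawi┃ DataTable                      
──────┠──────┠────────────────────────────────
█ate,n┃+     ┃Ag▼│ID  │Name                   
2024-0┃      ┃───┼────┼────────────           
2024-0┃      ┃57 │1006│Bob Davis              
2024-1┃      ┃53 │1004│Alice Taylor           
2024-0┃      ┃49 │1008│Dave Taylor            
2024-0┃      ┃33 │1000│Bob Brown              
2024-0┃      ┃33 │1007│Carol Jones            
2024-1┃      ┗━━━━━━━━━━━━━━━━━━━━━━━━━━━━━━━━
2024-0┃                                   ┃   
2024-0┃                                   ┃   
━━━━━━┃                                   ┃   
      ┃                                   ┃   
      ┃                                   ┃   


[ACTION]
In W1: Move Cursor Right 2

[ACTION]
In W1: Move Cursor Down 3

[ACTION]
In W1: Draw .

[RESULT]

                                              
━━━━━━┏━━━━━━┏━━━━━━━━━━━━━━━━━━━━━━━━━━━━━━━━
 FileE┃ Drawi┃ DataTable                      
──────┠──────┠────────────────────────────────
█ate,n┃      ┃Ag▼│ID  │Name                   
2024-0┃      ┃───┼────┼────────────           
2024-0┃      ┃57 │1006│Bob Davis              
2024-1┃  .   ┃53 │1004│Alice Taylor           
2024-0┃      ┃49 │1008│Dave Taylor            
2024-0┃      ┃33 │1000│Bob Brown              
2024-0┃      ┃33 │1007│Carol Jones            
2024-1┃      ┗━━━━━━━━━━━━━━━━━━━━━━━━━━━━━━━━
2024-0┃                                   ┃   
2024-0┃                                   ┃   
━━━━━━┃                                   ┃   
      ┃                                   ┃   
      ┃                                   ┃   


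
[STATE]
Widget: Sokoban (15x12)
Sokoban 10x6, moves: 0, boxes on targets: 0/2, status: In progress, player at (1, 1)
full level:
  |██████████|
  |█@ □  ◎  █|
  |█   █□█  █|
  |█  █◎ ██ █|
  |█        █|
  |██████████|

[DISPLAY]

██████████     
█@ □  ◎  █     
█   █□█  █     
█  █◎ ██ █     
█        █     
██████████     
Moves: 0  0/2  
               
               
               
               
               


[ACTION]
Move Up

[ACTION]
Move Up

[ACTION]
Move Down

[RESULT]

██████████     
█  □  ◎  █     
█@  █□█  █     
█  █◎ ██ █     
█        █     
██████████     
Moves: 1  0/2  
               
               
               
               
               


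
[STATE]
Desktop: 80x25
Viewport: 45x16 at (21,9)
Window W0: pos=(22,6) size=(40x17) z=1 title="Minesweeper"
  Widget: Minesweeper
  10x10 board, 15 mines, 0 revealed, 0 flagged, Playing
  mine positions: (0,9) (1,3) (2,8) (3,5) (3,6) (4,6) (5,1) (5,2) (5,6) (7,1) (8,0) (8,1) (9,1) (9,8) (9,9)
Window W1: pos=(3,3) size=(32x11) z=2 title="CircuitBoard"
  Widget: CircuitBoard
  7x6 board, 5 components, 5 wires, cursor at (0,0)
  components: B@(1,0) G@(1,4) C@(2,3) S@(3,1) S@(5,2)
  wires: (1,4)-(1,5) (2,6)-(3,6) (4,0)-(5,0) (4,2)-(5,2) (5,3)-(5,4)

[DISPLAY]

   G ─ ·     ┃                          ┃    
             ┃                          ┃    
           · ┃                          ┃    
           │ ┃                          ┃    
━━━━━━━━━━━━━┛                          ┃    
 ┃■■■■■■■■■■                            ┃    
 ┃■■■■■■■■■■                            ┃    
 ┃■■■■■■■■■■                            ┃    
 ┃■■■■■■■■■■                            ┃    
 ┃■■■■■■■■■■                            ┃    
 ┃                                      ┃    
 ┃                                      ┃    
 ┃                                      ┃    
 ┗━━━━━━━━━━━━━━━━━━━━━━━━━━━━━━━━━━━━━━┛    
                                             
                                             


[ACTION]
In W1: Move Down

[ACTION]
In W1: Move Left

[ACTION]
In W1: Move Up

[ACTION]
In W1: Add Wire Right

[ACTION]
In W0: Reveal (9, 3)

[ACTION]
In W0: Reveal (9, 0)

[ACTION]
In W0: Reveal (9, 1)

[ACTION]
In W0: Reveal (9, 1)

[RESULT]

   G ─ ·     ┃                          ┃    
             ┃                          ┃    
           · ┃                          ┃    
           │ ┃                          ┃    
━━━━━━━━━━━━━┛                          ┃    
 ┃■✹✹1 2✹2                              ┃    
 ┃■■31 111                              ┃    
 ┃■✹2                                   ┃    
 ┃✹✹3    122                            ┃    
 ┃3✹2    1✹✹                            ┃    
 ┃                                      ┃    
 ┃                                      ┃    
 ┃                                      ┃    
 ┗━━━━━━━━━━━━━━━━━━━━━━━━━━━━━━━━━━━━━━┛    
                                             
                                             
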